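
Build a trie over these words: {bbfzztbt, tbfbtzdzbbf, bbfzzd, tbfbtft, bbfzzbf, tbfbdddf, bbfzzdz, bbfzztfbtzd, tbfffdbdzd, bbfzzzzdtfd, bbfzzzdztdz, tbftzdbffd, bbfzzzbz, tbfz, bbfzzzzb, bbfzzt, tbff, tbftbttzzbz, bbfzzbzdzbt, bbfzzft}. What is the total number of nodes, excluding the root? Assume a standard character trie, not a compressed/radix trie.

77

For each word, the new-node count is its length minus the longest prefix already in the trie:
  "bbfzztbt" → 8 new (b, b, f, z, z, t, b, t)
  "tbfbtzdzbbf" → 11 new (t, b, f, b, t, z, d, z, b, b, f)
  "bbfzzd" → prefix "bbfzz" already present; 1 new (d)
  "tbfbtft" → prefix "tbfbt" already present; 2 new (f, t)
  "bbfzzbf" → prefix "bbfzz" already present; 2 new (b, f)
  "tbfbdddf" → prefix "tbfb" already present; 4 new (d, d, d, f)
  "bbfzzdz" → prefix "bbfzzd" already present; 1 new (z)
  "bbfzztfbtzd" → prefix "bbfzzt" already present; 5 new (f, b, t, z, d)
  "tbfffdbdzd" → prefix "tbf" already present; 7 new (f, f, d, b, d, z, d)
  "bbfzzzzdtfd" → prefix "bbfzz" already present; 6 new (z, z, d, t, f, d)
  "bbfzzzdztdz" → prefix "bbfzzz" already present; 5 new (d, z, t, d, z)
  "tbftzdbffd" → prefix "tbf" already present; 7 new (t, z, d, b, f, f, d)
  "bbfzzzbz" → prefix "bbfzzz" already present; 2 new (b, z)
  "tbfz" → prefix "tbf" already present; 1 new (z)
  "bbfzzzzb" → prefix "bbfzzzz" already present; 1 new (b)
  "bbfzzt" → prefix "bbfzzt" already present; 0 new (none)
  "tbff" → prefix "tbff" already present; 0 new (none)
  "tbftbttzzbz" → prefix "tbft" already present; 7 new (b, t, t, z, z, b, z)
  "bbfzzbzdzbt" → prefix "bbfzzb" already present; 5 new (z, d, z, b, t)
  "bbfzzft" → prefix "bbfzz" already present; 2 new (f, t)
Total nodes = 8 + 11 + 1 + 2 + 2 + 4 + 1 + 5 + 7 + 6 + 5 + 7 + 2 + 1 + 1 + 0 + 0 + 7 + 5 + 2 = 77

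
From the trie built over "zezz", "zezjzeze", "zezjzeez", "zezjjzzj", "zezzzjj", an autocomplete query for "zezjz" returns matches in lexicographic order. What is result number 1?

zezjzeez

Words with prefix "zezjz", in lexicographic order: "zezjzeez", "zezjzeze"
Position 1: zezjzeez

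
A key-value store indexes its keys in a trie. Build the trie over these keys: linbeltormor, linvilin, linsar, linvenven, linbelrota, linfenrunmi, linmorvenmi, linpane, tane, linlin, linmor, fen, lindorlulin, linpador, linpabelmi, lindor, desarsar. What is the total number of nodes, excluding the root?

83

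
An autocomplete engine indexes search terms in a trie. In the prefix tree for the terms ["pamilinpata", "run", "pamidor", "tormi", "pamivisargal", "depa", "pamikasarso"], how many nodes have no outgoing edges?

7

A leaf is a node with no children — equivalently, the end of a word that is not a proper prefix of any other stored word.
Those words: "depa", "pamidor", "pamikasarso", "pamilinpata", "pamivisargal", "run", "tormi"
Leaf count: 7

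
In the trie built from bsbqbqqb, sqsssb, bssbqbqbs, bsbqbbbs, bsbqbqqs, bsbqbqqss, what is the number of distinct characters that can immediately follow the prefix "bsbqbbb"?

Follow the path "bsbqbbb" to its node, then look at its outgoing edges.
Distinct next characters after "bsbqbbb": s.
That node has 1 child edge.

1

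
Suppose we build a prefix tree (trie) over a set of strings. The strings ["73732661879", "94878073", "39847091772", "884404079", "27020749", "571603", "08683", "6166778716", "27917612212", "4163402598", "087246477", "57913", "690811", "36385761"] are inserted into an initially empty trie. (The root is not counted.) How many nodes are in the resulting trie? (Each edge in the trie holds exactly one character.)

109

Trace insertions, counting only characters that open a new branch:
  "73732661879" → 11 new (7, 3, 7, 3, 2, 6, 6, 1, 8, 7, 9)
  "94878073" → 8 new (9, 4, 8, 7, 8, 0, 7, 3)
  "39847091772" → 11 new (3, 9, 8, 4, 7, 0, 9, 1, 7, 7, 2)
  "884404079" → 9 new (8, 8, 4, 4, 0, 4, 0, 7, 9)
  "27020749" → 8 new (2, 7, 0, 2, 0, 7, 4, 9)
  "571603" → 6 new (5, 7, 1, 6, 0, 3)
  "08683" → 5 new (0, 8, 6, 8, 3)
  "6166778716" → 10 new (6, 1, 6, 6, 7, 7, 8, 7, 1, 6)
  "27917612212" → prefix "27" already present; 9 new (9, 1, 7, 6, 1, 2, 2, 1, 2)
  "4163402598" → 10 new (4, 1, 6, 3, 4, 0, 2, 5, 9, 8)
  "087246477" → prefix "08" already present; 7 new (7, 2, 4, 6, 4, 7, 7)
  "57913" → prefix "57" already present; 3 new (9, 1, 3)
  "690811" → prefix "6" already present; 5 new (9, 0, 8, 1, 1)
  "36385761" → prefix "3" already present; 7 new (6, 3, 8, 5, 7, 6, 1)
Total nodes = 11 + 8 + 11 + 9 + 8 + 6 + 5 + 10 + 9 + 10 + 7 + 3 + 5 + 7 = 109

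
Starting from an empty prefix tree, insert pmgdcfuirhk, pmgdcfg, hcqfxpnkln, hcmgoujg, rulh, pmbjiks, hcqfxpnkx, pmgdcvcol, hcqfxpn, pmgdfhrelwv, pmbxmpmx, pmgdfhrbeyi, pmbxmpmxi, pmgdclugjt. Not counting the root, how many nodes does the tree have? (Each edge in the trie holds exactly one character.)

64

Trace insertions, counting only characters that open a new branch:
  "pmgdcfuirhk" → 11 new (p, m, g, d, c, f, u, i, r, h, k)
  "pmgdcfg" → prefix "pmgdcf" already present; 1 new (g)
  "hcqfxpnkln" → 10 new (h, c, q, f, x, p, n, k, l, n)
  "hcmgoujg" → prefix "hc" already present; 6 new (m, g, o, u, j, g)
  "rulh" → 4 new (r, u, l, h)
  "pmbjiks" → prefix "pm" already present; 5 new (b, j, i, k, s)
  "hcqfxpnkx" → prefix "hcqfxpnk" already present; 1 new (x)
  "pmgdcvcol" → prefix "pmgdc" already present; 4 new (v, c, o, l)
  "hcqfxpn" → prefix "hcqfxpn" already present; 0 new (none)
  "pmgdfhrelwv" → prefix "pmgd" already present; 7 new (f, h, r, e, l, w, v)
  "pmbxmpmx" → prefix "pmb" already present; 5 new (x, m, p, m, x)
  "pmgdfhrbeyi" → prefix "pmgdfhr" already present; 4 new (b, e, y, i)
  "pmbxmpmxi" → prefix "pmbxmpmx" already present; 1 new (i)
  "pmgdclugjt" → prefix "pmgdc" already present; 5 new (l, u, g, j, t)
Total nodes = 11 + 1 + 10 + 6 + 4 + 5 + 1 + 4 + 0 + 7 + 5 + 4 + 1 + 5 = 64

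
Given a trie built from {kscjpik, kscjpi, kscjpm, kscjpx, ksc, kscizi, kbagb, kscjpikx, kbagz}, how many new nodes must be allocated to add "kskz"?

2

"ks" is already a path in the trie; the remaining "kz" must be added.
So 4 − 2 = 2 new nodes.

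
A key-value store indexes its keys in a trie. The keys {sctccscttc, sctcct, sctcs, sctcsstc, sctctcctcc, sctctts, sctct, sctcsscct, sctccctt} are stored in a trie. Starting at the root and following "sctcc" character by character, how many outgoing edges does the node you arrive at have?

3

Walk "sctcc" from the root, arriving at one node.
Characters that immediately follow "sctcc" among the stored strings: {c, s, t}.
That node has 3 child edges.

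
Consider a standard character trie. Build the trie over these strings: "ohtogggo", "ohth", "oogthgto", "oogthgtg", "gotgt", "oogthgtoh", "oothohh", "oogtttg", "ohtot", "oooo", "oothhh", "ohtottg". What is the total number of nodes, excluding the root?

38

For each word, the new-node count is its length minus the longest prefix already in the trie:
  "ohtogggo" → 8 new (o, h, t, o, g, g, g, o)
  "ohth" → prefix "oht" already present; 1 new (h)
  "oogthgto" → prefix "o" already present; 7 new (o, g, t, h, g, t, o)
  "oogthgtg" → prefix "oogthgt" already present; 1 new (g)
  "gotgt" → 5 new (g, o, t, g, t)
  "oogthgtoh" → prefix "oogthgto" already present; 1 new (h)
  "oothohh" → prefix "oo" already present; 5 new (t, h, o, h, h)
  "oogtttg" → prefix "oogt" already present; 3 new (t, t, g)
  "ohtot" → prefix "ohto" already present; 1 new (t)
  "oooo" → prefix "oo" already present; 2 new (o, o)
  "oothhh" → prefix "ooth" already present; 2 new (h, h)
  "ohtottg" → prefix "ohtot" already present; 2 new (t, g)
Total nodes = 8 + 1 + 7 + 1 + 5 + 1 + 5 + 3 + 1 + 2 + 2 + 2 = 38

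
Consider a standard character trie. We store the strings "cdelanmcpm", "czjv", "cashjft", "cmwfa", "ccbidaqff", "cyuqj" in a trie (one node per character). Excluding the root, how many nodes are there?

35

For each word, the new-node count is its length minus the longest prefix already in the trie:
  "cdelanmcpm" → 10 new (c, d, e, l, a, n, m, c, p, m)
  "czjv" → prefix "c" already present; 3 new (z, j, v)
  "cashjft" → prefix "c" already present; 6 new (a, s, h, j, f, t)
  "cmwfa" → prefix "c" already present; 4 new (m, w, f, a)
  "ccbidaqff" → prefix "c" already present; 8 new (c, b, i, d, a, q, f, f)
  "cyuqj" → prefix "c" already present; 4 new (y, u, q, j)
Total nodes = 10 + 3 + 6 + 4 + 8 + 4 = 35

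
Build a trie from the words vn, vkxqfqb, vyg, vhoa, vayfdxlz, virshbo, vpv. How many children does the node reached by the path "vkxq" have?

The children of the "vkxq" node are the distinct next characters among strings starting with "vkxq".
Characters that immediately follow "vkxq" among the stored strings: {f}.
That node has 1 child edge.

1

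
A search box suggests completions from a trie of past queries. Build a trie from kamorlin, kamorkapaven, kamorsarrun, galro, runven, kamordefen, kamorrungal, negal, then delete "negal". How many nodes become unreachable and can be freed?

After clearing the end-marker at "negal", prune upward until reaching a node still needed by another word.
No other word shares any prefix with "negal", so all 5 of its nodes go.
Nodes removed: 5

5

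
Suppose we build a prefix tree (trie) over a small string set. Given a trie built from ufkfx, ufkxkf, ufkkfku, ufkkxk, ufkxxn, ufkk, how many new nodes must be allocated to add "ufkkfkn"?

"ufkkfk" is already a path in the trie; the remaining "n" must be added.
New nodes needed: |"ufkkfkn"| − 6 = 7 − 6 = 1.

1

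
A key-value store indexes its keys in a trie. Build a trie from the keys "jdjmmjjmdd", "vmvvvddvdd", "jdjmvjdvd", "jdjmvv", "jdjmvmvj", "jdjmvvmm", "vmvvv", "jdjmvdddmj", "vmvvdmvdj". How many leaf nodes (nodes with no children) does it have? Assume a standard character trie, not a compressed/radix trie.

7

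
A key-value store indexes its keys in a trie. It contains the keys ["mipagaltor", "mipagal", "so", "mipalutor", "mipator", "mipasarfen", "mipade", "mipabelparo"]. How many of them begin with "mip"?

Filter for entries beginning with "mip":
Words under "mip": mipabelparo, mipade, mipagal, mipagaltor, mipalutor, mipasarfen, mipator
Count: 7

7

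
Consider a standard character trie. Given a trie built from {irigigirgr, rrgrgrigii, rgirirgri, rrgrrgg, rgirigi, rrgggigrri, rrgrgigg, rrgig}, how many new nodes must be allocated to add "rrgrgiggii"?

Walking "rrgrgiggii" from the root, the first 8 characters ("rrgrgigg") follow existing edges; "i" is the first miss.
So 10 − 8 = 2 new nodes.

2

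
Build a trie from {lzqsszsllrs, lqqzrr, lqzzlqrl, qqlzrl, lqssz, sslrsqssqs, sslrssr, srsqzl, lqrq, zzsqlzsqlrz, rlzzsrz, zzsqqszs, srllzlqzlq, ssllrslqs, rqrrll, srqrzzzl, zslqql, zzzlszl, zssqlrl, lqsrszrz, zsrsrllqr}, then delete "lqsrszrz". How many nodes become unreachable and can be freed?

5

After clearing the end-marker at "lqsrszrz", prune upward until reaching a node still needed by another word.
The suffix "rszrz" (5 nodes) is used only by "lqsrszrz"; the node for "lqs" still has the child "s", so pruning stops there.
Nodes removed: 5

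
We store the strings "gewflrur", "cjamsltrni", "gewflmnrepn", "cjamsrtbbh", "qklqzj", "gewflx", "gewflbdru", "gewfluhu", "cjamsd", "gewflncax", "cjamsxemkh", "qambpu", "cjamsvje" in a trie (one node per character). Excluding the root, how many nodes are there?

61

Insert word by word; a character creates a node only if that edge doesn't already exist:
  "gewflrur" → 8 new (g, e, w, f, l, r, u, r)
  "cjamsltrni" → 10 new (c, j, a, m, s, l, t, r, n, i)
  "gewflmnrepn" → prefix "gewfl" already present; 6 new (m, n, r, e, p, n)
  "cjamsrtbbh" → prefix "cjams" already present; 5 new (r, t, b, b, h)
  "qklqzj" → 6 new (q, k, l, q, z, j)
  "gewflx" → prefix "gewfl" already present; 1 new (x)
  "gewflbdru" → prefix "gewfl" already present; 4 new (b, d, r, u)
  "gewfluhu" → prefix "gewfl" already present; 3 new (u, h, u)
  "cjamsd" → prefix "cjams" already present; 1 new (d)
  "gewflncax" → prefix "gewfl" already present; 4 new (n, c, a, x)
  "cjamsxemkh" → prefix "cjams" already present; 5 new (x, e, m, k, h)
  "qambpu" → prefix "q" already present; 5 new (a, m, b, p, u)
  "cjamsvje" → prefix "cjams" already present; 3 new (v, j, e)
Total nodes = 8 + 10 + 6 + 5 + 6 + 1 + 4 + 3 + 1 + 4 + 5 + 5 + 3 = 61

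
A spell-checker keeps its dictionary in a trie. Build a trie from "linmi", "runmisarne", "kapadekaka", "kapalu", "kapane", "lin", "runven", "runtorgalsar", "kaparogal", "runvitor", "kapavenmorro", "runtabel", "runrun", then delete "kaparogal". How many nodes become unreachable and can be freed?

5

After clearing the end-marker at "kaparogal", prune upward until reaching a node still needed by another word.
The suffix "rogal" (5 nodes) is used only by "kaparogal"; the node for "kapa" still has the child "d", so pruning stops there.
Nodes removed: 5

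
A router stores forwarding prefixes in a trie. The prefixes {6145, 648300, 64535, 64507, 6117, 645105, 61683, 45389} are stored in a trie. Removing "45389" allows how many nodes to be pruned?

5

Walk "45389" from the leaf back toward the root, removing each node that no remaining word uses.
No other word shares any prefix with "45389", so all 5 of its nodes go.
Nodes removed: 5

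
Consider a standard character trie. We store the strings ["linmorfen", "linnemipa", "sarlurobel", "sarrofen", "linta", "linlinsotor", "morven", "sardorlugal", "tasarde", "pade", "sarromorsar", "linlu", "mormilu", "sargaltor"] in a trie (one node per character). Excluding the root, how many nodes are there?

For each word, the new-node count is its length minus the longest prefix already in the trie:
  "linmorfen" → 9 new (l, i, n, m, o, r, f, e, n)
  "linnemipa" → prefix "lin" already present; 6 new (n, e, m, i, p, a)
  "sarlurobel" → 10 new (s, a, r, l, u, r, o, b, e, l)
  "sarrofen" → prefix "sar" already present; 5 new (r, o, f, e, n)
  "linta" → prefix "lin" already present; 2 new (t, a)
  "linlinsotor" → prefix "lin" already present; 8 new (l, i, n, s, o, t, o, r)
  "morven" → 6 new (m, o, r, v, e, n)
  "sardorlugal" → prefix "sar" already present; 8 new (d, o, r, l, u, g, a, l)
  "tasarde" → 7 new (t, a, s, a, r, d, e)
  "pade" → 4 new (p, a, d, e)
  "sarromorsar" → prefix "sarro" already present; 6 new (m, o, r, s, a, r)
  "linlu" → prefix "linl" already present; 1 new (u)
  "mormilu" → prefix "mor" already present; 4 new (m, i, l, u)
  "sargaltor" → prefix "sar" already present; 6 new (g, a, l, t, o, r)
Total nodes = 9 + 6 + 10 + 5 + 2 + 8 + 6 + 8 + 7 + 4 + 6 + 1 + 4 + 6 = 82

82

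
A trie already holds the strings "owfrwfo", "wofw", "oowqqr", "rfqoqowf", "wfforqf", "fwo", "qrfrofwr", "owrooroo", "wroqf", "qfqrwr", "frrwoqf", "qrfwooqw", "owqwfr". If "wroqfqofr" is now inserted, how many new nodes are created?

4

Walking "wroqfqofr" from the root, the first 5 characters ("wroqf") follow existing edges; "q" is the first miss.
New nodes needed: |"wroqfqofr"| − 5 = 9 − 5 = 4.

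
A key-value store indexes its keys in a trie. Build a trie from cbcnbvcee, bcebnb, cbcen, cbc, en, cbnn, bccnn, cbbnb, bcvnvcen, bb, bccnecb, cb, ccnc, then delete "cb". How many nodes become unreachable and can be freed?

After clearing the end-marker at "cb", prune upward until reaching a node still needed by another word.
Every node on "cb" is still needed (e.g. by "cbcnbvcee"), so nothing is freed.
Nodes removed: 0

0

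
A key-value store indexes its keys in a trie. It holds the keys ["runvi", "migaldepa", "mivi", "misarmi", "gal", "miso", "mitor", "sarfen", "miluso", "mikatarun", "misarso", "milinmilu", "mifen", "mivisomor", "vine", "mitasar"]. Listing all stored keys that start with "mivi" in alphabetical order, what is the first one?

Words with prefix "mivi", in lexicographic order: "mivi", "mivisomor"
The 1st is mivi.

mivi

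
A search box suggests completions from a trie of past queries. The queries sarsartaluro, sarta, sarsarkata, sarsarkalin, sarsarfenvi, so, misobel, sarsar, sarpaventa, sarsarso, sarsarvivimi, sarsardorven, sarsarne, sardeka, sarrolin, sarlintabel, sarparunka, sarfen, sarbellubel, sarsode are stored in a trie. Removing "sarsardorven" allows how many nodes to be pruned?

6

A node on "sarsardorven"'s path can go only if nothing else ends at it or branches off below it.
The suffix "dorven" (6 nodes) is used only by "sarsardorven"; the node for "sarsar" still has the child "t", so pruning stops there.
Nodes removed: 6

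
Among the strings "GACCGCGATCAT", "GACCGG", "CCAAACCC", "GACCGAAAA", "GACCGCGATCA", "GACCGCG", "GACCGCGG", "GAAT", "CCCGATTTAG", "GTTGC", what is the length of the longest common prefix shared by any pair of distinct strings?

11

The deepest shared node is where two words last agree before diverging.
"GACCGCGATCA" and "GACCGCGATCAT" agree on "GACCGCGATCA" (11 characters) before diverging; nothing deeper is shared.
Longest shared-prefix length: 11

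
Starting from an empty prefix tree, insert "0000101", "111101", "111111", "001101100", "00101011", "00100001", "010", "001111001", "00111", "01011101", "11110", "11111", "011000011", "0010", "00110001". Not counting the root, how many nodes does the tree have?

Count nodes per top-level branch (shared prefixes stored once):
  '0'-branch (0000101, 0010, 00100001, 00101011, 00110001, 001101100, 00111, 001111001, 010, 01011101, 011000011): 45 nodes
  '1'-branch (11110, 111101, 11111, 111111): 8 nodes
Sum: 53

53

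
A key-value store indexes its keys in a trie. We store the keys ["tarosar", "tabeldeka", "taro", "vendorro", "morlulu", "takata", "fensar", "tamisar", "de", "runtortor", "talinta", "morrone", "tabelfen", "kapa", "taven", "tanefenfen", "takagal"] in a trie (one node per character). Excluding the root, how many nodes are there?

For each word, the new-node count is its length minus the longest prefix already in the trie:
  "tarosar" → 7 new (t, a, r, o, s, a, r)
  "tabeldeka" → prefix "ta" already present; 7 new (b, e, l, d, e, k, a)
  "taro" → prefix "taro" already present; 0 new (none)
  "vendorro" → 8 new (v, e, n, d, o, r, r, o)
  "morlulu" → 7 new (m, o, r, l, u, l, u)
  "takata" → prefix "ta" already present; 4 new (k, a, t, a)
  "fensar" → 6 new (f, e, n, s, a, r)
  "tamisar" → prefix "ta" already present; 5 new (m, i, s, a, r)
  "de" → 2 new (d, e)
  "runtortor" → 9 new (r, u, n, t, o, r, t, o, r)
  "talinta" → prefix "ta" already present; 5 new (l, i, n, t, a)
  "morrone" → prefix "mor" already present; 4 new (r, o, n, e)
  "tabelfen" → prefix "tabel" already present; 3 new (f, e, n)
  "kapa" → 4 new (k, a, p, a)
  "taven" → prefix "ta" already present; 3 new (v, e, n)
  "tanefenfen" → prefix "ta" already present; 8 new (n, e, f, e, n, f, e, n)
  "takagal" → prefix "taka" already present; 3 new (g, a, l)
Total nodes = 7 + 7 + 0 + 8 + 7 + 4 + 6 + 5 + 2 + 9 + 5 + 4 + 3 + 4 + 3 + 8 + 3 = 85

85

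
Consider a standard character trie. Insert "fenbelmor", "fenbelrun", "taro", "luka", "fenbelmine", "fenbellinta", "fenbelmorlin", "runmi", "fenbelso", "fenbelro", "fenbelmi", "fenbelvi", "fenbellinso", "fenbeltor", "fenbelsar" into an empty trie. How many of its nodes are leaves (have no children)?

A leaf is a node with no children — equivalently, the end of a word that is not a proper prefix of any other stored word.
Those words: "fenbellinso", "fenbellinta", "fenbelmine", "fenbelmorlin", "fenbelro", "fenbelrun", "fenbelsar", "fenbelso", "fenbeltor", "fenbelvi", "luka", "runmi", "taro"
Leaf count: 13

13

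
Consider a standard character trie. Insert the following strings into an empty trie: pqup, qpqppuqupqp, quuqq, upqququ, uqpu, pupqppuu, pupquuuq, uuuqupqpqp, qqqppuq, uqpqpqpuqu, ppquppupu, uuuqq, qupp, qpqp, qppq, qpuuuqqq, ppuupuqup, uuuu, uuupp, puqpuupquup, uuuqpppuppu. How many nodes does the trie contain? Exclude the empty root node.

Count nodes per top-level branch (shared prefixes stored once):
  'p'-branch (ppquppupu, ppuupuqup, pqup, pupqppuu, pupquuuq, puqpuupquup): 39 nodes
  'q'-branch (qppq, qpqp, qpqppuqupqp, qpuuuqqq, qqqppuq, qupp, quuqq): 31 nodes
  'u'-branch (upqququ, uqpqpqpuqu, uqpu, uuupp, uuuqpppuppu, uuuqq, uuuqupqpqp, uuuu): 37 nodes
Sum: 107

107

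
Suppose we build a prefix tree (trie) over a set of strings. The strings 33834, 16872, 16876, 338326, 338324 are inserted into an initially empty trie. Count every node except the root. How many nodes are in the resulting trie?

14

For each word, the new-node count is its length minus the longest prefix already in the trie:
  "33834" → 5 new (3, 3, 8, 3, 4)
  "16872" → 5 new (1, 6, 8, 7, 2)
  "16876" → prefix "1687" already present; 1 new (6)
  "338326" → prefix "3383" already present; 2 new (2, 6)
  "338324" → prefix "33832" already present; 1 new (4)
Total nodes = 5 + 5 + 1 + 2 + 1 = 14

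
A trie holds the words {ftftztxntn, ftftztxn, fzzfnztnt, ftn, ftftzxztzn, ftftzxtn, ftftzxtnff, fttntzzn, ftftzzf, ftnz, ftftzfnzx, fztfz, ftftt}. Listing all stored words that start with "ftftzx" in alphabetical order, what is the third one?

Words with prefix "ftftzx", in lexicographic order: "ftftzxtn", "ftftzxtnff", "ftftzxztzn"
Position 3: ftftzxztzn

ftftzxztzn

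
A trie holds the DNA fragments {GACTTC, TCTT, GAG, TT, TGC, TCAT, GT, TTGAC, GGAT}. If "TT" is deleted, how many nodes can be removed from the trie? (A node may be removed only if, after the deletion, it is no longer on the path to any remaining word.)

0

Walk "TT" from the leaf back toward the root, removing each node that no remaining word uses.
Every node on "TT" is still needed (e.g. by "TTGAC"), so nothing is freed.
Nodes removed: 0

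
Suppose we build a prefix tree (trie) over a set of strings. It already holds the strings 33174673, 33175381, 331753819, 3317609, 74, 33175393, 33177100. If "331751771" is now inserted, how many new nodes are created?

"33175" is already a path in the trie; the remaining "1771" must be added.
Each of the 4 remaining characters creates one node.

4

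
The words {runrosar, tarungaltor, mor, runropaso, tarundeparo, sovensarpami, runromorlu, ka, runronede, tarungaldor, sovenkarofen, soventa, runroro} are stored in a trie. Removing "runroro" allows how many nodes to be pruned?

2

After clearing the end-marker at "runroro", prune upward until reaching a node still needed by another word.
The suffix "ro" (2 nodes) is used only by "runroro"; the node for "runro" still has the child "s", so pruning stops there.
Nodes removed: 2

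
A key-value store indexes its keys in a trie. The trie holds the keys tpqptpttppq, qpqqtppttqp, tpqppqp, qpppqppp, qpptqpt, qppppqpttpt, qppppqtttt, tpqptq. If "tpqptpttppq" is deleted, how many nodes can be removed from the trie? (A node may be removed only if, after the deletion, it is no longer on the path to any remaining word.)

6

A node on "tpqptpttppq"'s path can go only if nothing else ends at it or branches off below it.
The suffix "pttppq" (6 nodes) is used only by "tpqptpttppq"; the node for "tpqpt" still has the child "q", so pruning stops there.
Nodes removed: 6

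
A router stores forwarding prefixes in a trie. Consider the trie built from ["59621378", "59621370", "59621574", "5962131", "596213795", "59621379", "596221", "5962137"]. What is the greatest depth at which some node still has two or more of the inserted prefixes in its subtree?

Look for the deepest trie node that still has at least two words in its subtree.
"59621379" and "596213795" agree on "59621379" (8 characters) before diverging; nothing deeper is shared.
Longest shared-prefix length: 8

8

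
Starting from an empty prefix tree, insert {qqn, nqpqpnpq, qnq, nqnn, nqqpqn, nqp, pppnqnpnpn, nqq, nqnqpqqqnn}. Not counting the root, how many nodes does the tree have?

36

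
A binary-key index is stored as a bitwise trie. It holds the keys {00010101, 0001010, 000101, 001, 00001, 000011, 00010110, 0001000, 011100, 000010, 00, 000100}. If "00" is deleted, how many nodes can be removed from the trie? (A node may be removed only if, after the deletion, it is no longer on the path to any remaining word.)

0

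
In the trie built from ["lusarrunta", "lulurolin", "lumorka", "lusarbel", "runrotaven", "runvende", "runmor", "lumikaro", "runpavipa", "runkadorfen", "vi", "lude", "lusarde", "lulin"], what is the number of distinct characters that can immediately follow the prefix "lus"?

Walk "lus" from the root, arriving at one node.
Characters that immediately follow "lus" among the stored strings: {a}.
That node has 1 child edge.

1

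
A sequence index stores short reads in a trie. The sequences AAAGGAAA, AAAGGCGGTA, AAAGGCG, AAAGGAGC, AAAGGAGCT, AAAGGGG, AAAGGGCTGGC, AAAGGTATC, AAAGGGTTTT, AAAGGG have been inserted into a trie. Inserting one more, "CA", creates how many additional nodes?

2

No existing word starts with "C", so every character of "CA" needs a new node.
2 − 0 = 2 new nodes.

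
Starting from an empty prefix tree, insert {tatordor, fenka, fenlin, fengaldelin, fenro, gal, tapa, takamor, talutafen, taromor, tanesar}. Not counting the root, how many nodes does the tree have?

53

Insert word by word; a character creates a node only if that edge doesn't already exist:
  "tatordor" → 8 new (t, a, t, o, r, d, o, r)
  "fenka" → 5 new (f, e, n, k, a)
  "fenlin" → prefix "fen" already present; 3 new (l, i, n)
  "fengaldelin" → prefix "fen" already present; 8 new (g, a, l, d, e, l, i, n)
  "fenro" → prefix "fen" already present; 2 new (r, o)
  "gal" → 3 new (g, a, l)
  "tapa" → prefix "ta" already present; 2 new (p, a)
  "takamor" → prefix "ta" already present; 5 new (k, a, m, o, r)
  "talutafen" → prefix "ta" already present; 7 new (l, u, t, a, f, e, n)
  "taromor" → prefix "ta" already present; 5 new (r, o, m, o, r)
  "tanesar" → prefix "ta" already present; 5 new (n, e, s, a, r)
Total nodes = 8 + 5 + 3 + 8 + 2 + 3 + 2 + 5 + 7 + 5 + 5 = 53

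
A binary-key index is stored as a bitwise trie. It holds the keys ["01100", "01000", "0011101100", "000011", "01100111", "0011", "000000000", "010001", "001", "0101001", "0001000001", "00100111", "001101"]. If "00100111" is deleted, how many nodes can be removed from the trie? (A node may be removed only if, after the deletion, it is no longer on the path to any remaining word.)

5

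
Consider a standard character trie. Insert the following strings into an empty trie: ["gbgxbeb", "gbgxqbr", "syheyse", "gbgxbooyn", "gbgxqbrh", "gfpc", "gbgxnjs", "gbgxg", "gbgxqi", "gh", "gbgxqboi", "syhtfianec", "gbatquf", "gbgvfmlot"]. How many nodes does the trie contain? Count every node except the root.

51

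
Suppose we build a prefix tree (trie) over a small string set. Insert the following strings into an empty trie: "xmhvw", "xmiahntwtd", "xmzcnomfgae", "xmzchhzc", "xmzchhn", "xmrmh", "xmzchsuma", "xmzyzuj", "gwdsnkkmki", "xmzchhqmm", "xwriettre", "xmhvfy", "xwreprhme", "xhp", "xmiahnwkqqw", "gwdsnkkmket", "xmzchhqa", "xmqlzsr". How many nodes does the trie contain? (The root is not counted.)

Trace insertions, counting only characters that open a new branch:
  "xmhvw" → 5 new (x, m, h, v, w)
  "xmiahntwtd" → prefix "xm" already present; 8 new (i, a, h, n, t, w, t, d)
  "xmzcnomfgae" → prefix "xm" already present; 9 new (z, c, n, o, m, f, g, a, e)
  "xmzchhzc" → prefix "xmzc" already present; 4 new (h, h, z, c)
  "xmzchhn" → prefix "xmzchh" already present; 1 new (n)
  "xmrmh" → prefix "xm" already present; 3 new (r, m, h)
  "xmzchsuma" → prefix "xmzch" already present; 4 new (s, u, m, a)
  "xmzyzuj" → prefix "xmz" already present; 4 new (y, z, u, j)
  "gwdsnkkmki" → 10 new (g, w, d, s, n, k, k, m, k, i)
  "xmzchhqmm" → prefix "xmzchh" already present; 3 new (q, m, m)
  "xwriettre" → prefix "x" already present; 8 new (w, r, i, e, t, t, r, e)
  "xmhvfy" → prefix "xmhv" already present; 2 new (f, y)
  "xwreprhme" → prefix "xwr" already present; 6 new (e, p, r, h, m, e)
  "xhp" → prefix "x" already present; 2 new (h, p)
  "xmiahnwkqqw" → prefix "xmiahn" already present; 5 new (w, k, q, q, w)
  "gwdsnkkmket" → prefix "gwdsnkkmk" already present; 2 new (e, t)
  "xmzchhqa" → prefix "xmzchhq" already present; 1 new (a)
  "xmqlzsr" → prefix "xm" already present; 5 new (q, l, z, s, r)
Total nodes = 5 + 8 + 9 + 4 + 1 + 3 + 4 + 4 + 10 + 3 + 8 + 2 + 6 + 2 + 5 + 2 + 1 + 5 = 82

82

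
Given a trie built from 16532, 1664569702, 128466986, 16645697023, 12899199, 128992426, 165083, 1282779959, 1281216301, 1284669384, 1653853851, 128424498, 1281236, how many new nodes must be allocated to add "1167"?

3

"1" is already a path in the trie; the remaining "167" must be added.
So 4 − 1 = 3 new nodes.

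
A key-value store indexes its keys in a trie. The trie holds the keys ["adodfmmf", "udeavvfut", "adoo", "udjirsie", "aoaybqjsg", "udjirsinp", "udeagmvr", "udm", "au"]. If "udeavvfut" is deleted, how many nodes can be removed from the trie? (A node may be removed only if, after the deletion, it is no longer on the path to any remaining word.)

After clearing the end-marker at "udeavvfut", prune upward until reaching a node still needed by another word.
The suffix "vvfut" (5 nodes) is used only by "udeavvfut"; the node for "udea" still has the child "g", so pruning stops there.
Nodes removed: 5

5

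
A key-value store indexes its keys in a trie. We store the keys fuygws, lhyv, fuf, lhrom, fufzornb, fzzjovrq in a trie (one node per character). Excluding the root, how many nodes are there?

Trace insertions, counting only characters that open a new branch:
  "fuygws" → 6 new (f, u, y, g, w, s)
  "lhyv" → 4 new (l, h, y, v)
  "fuf" → prefix "fu" already present; 1 new (f)
  "lhrom" → prefix "lh" already present; 3 new (r, o, m)
  "fufzornb" → prefix "fuf" already present; 5 new (z, o, r, n, b)
  "fzzjovrq" → prefix "f" already present; 7 new (z, z, j, o, v, r, q)
Total nodes = 6 + 4 + 1 + 3 + 5 + 7 = 26

26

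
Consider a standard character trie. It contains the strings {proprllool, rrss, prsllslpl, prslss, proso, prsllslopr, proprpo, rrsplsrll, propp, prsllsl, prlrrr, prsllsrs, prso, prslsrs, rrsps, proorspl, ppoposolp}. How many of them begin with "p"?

14

Walk to "p"; the words in its subtree are exactly those with that prefix.
Matches: "ppoposolp", "prlrrr", "proorspl", "propp", "proprllool", "proprpo", "proso", "prsllsl", "prsllslopr", "prsllslpl", "prsllsrs", "prslsrs", "prslss", "prso"
Count: 14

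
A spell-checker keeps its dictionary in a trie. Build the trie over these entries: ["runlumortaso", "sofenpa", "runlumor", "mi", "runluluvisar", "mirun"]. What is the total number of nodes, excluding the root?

31

Count nodes per top-level branch (shared prefixes stored once):
  'm'-branch (mi, mirun): 5 nodes
  'r'-branch (runluluvisar, runlumor, runlumortaso): 19 nodes
  's'-branch (sofenpa): 7 nodes
Sum: 31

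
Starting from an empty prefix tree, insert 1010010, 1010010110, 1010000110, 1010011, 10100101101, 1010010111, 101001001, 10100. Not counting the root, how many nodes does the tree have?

Trie structure (* marks end of a word):
(root)
└─ 1
   └─ 0
      └─ 1
         └─ 0
            └─ 0 *
               ├─ 0
               │  └─ 0
               │     └─ 1
               │        └─ 1
               │           └─ 0 *
               └─ 1
                  ├─ 0 *
                  │  ├─ 0
                  │  │  └─ 1 *
                  │  └─ 1
                  │     └─ 1
                  │        ├─ 0 *
                  │        │  └─ 1 *
                  │        └─ 1 *
                  └─ 1 *
Counting every labelled node above: 20.

20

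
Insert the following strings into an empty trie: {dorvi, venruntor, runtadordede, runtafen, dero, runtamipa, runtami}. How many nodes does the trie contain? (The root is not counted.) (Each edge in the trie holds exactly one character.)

Trie structure (* marks end of a word):
(root)
├─ d
│  ├─ e
│  │  └─ r
│  │     └─ o *
│  └─ o
│     └─ r
│        └─ v
│           └─ i *
├─ r
│  └─ u
│     └─ n
│        └─ t
│           └─ a
│              ├─ d
│              │  └─ o
│              │     └─ r
│              │        └─ d
│              │           └─ e
│              │              └─ d
│              │                 └─ e *
│              ├─ f
│              │  └─ e
│              │     └─ n *
│              └─ m
│                 └─ i *
│                    └─ p
│                       └─ a *
└─ v
   └─ e
      └─ n
         └─ r
            └─ u
               └─ n
                  └─ t
                     └─ o
                        └─ r *
Counting every labelled node above: 36.

36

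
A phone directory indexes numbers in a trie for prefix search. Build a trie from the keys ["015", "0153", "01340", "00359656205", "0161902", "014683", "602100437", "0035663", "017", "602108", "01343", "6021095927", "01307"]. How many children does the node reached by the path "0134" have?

The children of the "0134" node are the distinct next characters among strings starting with "0134".
Characters that immediately follow "0134" among the stored strings: {0, 3}.
That node has 2 child edges.

2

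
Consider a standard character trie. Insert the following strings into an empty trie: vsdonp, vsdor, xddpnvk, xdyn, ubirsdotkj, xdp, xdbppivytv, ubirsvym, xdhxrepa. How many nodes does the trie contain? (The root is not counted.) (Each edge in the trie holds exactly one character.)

44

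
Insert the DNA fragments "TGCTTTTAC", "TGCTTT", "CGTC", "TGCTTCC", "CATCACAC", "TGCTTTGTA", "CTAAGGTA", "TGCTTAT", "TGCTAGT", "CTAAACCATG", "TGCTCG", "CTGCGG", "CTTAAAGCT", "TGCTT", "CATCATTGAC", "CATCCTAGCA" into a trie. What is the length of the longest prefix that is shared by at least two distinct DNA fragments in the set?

6

The deepest shared node is where two words last agree before diverging.
"TGCTTT" and "TGCTTTGTA" agree on "TGCTTT" (6 characters) before diverging; nothing deeper is shared.
Longest shared-prefix length: 6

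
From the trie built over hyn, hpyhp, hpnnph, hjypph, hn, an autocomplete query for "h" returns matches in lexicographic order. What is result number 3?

Filter for "h…" and sort: "hjypph", "hn", "hpnnph", "hpyhp", "hyn"
The 3rd is hpnnph.

hpnnph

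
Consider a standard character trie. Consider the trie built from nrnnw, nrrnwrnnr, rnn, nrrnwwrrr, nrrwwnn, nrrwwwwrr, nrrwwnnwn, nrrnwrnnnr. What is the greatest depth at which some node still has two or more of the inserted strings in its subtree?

8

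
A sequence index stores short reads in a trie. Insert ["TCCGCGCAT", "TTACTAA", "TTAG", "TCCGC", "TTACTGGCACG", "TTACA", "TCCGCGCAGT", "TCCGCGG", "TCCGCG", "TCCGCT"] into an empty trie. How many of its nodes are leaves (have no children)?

8

Leaves are exactly the stored words that no other stored word extends.
Those words: "TCCGCGCAGT", "TCCGCGCAT", "TCCGCGG", "TCCGCT", "TTACA", "TTACTAA", "TTACTGGCACG", "TTAG"
Leaf count: 8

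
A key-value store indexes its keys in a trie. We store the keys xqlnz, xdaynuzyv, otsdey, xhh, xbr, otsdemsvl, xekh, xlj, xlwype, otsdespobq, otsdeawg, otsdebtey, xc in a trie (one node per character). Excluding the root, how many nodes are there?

49

Trace insertions, counting only characters that open a new branch:
  "xqlnz" → 5 new (x, q, l, n, z)
  "xdaynuzyv" → prefix "x" already present; 8 new (d, a, y, n, u, z, y, v)
  "otsdey" → 6 new (o, t, s, d, e, y)
  "xhh" → prefix "x" already present; 2 new (h, h)
  "xbr" → prefix "x" already present; 2 new (b, r)
  "otsdemsvl" → prefix "otsde" already present; 4 new (m, s, v, l)
  "xekh" → prefix "x" already present; 3 new (e, k, h)
  "xlj" → prefix "x" already present; 2 new (l, j)
  "xlwype" → prefix "xl" already present; 4 new (w, y, p, e)
  "otsdespobq" → prefix "otsde" already present; 5 new (s, p, o, b, q)
  "otsdeawg" → prefix "otsde" already present; 3 new (a, w, g)
  "otsdebtey" → prefix "otsde" already present; 4 new (b, t, e, y)
  "xc" → prefix "x" already present; 1 new (c)
Total nodes = 5 + 8 + 6 + 2 + 2 + 4 + 3 + 2 + 4 + 5 + 3 + 4 + 1 = 49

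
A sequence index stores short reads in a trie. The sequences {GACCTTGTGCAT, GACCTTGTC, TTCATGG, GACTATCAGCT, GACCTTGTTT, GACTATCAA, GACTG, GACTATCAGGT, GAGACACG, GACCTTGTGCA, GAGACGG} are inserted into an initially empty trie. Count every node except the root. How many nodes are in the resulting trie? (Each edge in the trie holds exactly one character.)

42

Count nodes per top-level branch (shared prefixes stored once):
  'G'-branch (GACCTTGTC, GACCTTGTGCA, GACCTTGTGCAT, GACCTTGTTT, GACTATCAA, GACTATCAGCT, GACTATCAGGT, GACTG, GAGACACG, GAGACGG): 35 nodes
  'T'-branch (TTCATGG): 7 nodes
Sum: 42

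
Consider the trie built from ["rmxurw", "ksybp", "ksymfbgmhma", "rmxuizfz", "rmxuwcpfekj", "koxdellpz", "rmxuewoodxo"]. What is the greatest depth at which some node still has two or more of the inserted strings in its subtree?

4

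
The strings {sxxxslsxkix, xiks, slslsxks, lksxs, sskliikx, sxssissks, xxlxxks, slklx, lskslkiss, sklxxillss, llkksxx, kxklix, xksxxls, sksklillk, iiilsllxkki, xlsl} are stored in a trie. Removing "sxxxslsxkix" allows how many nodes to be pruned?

9

After clearing the end-marker at "sxxxslsxkix", prune upward until reaching a node still needed by another word.
The suffix "xxslsxkix" (9 nodes) is used only by "sxxxslsxkix"; the node for "sx" still has the child "s", so pruning stops there.
Nodes removed: 9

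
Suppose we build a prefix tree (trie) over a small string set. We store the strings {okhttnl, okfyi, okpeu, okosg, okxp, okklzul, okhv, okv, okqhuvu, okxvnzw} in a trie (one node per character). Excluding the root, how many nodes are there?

Trie structure (* marks end of a word):
(root)
└─ o
   └─ k
      ├─ f
      │  └─ y
      │     └─ i *
      ├─ h
      │  ├─ t
      │  │  └─ t
      │  │     └─ n
      │  │        └─ l *
      │  └─ v *
      ├─ k
      │  └─ l
      │     └─ z
      │        └─ u
      │           └─ l *
      ├─ o
      │  └─ s
      │     └─ g *
      ├─ p
      │  └─ e
      │     └─ u *
      ├─ q
      │  └─ h
      │     └─ u
      │        └─ v
      │           └─ u *
      ├─ v *
      └─ x
         ├─ p *
         └─ v
            └─ n
               └─ z
                  └─ w *
Counting every labelled node above: 34.

34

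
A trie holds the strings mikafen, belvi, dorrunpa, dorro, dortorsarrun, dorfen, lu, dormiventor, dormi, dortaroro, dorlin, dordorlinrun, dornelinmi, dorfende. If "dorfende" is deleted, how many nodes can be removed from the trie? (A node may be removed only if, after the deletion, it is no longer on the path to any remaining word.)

2

A node on "dorfende"'s path can go only if nothing else ends at it or branches off below it.
The suffix "de" (2 nodes) is used only by "dorfende"; "dorfen" is itself a stored word, so pruning stops there.
Nodes removed: 2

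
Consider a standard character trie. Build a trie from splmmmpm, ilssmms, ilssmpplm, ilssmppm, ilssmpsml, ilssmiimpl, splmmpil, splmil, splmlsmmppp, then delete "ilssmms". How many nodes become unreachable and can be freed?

Walk "ilssmms" from the leaf back toward the root, removing each node that no remaining word uses.
The suffix "ms" (2 nodes) is used only by "ilssmms"; the node for "ilssm" still has the child "p", so pruning stops there.
Nodes removed: 2

2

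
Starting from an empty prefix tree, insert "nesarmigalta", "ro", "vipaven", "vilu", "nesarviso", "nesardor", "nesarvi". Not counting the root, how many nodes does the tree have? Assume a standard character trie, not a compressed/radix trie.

30

Count nodes per top-level branch (shared prefixes stored once):
  'n'-branch (nesardor, nesarmigalta, nesarvi, nesarviso): 19 nodes
  'r'-branch (ro): 2 nodes
  'v'-branch (vilu, vipaven): 9 nodes
Sum: 30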